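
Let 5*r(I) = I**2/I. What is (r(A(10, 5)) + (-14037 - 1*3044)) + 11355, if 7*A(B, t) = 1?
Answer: -200409/35 ≈ -5726.0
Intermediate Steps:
A(B, t) = 1/7 (A(B, t) = (1/7)*1 = 1/7)
r(I) = I/5 (r(I) = (I**2/I)/5 = I/5)
(r(A(10, 5)) + (-14037 - 1*3044)) + 11355 = ((1/5)*(1/7) + (-14037 - 1*3044)) + 11355 = (1/35 + (-14037 - 3044)) + 11355 = (1/35 - 17081) + 11355 = -597834/35 + 11355 = -200409/35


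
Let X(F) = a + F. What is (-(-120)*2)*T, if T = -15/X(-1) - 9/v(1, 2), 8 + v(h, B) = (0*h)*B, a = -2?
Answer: 1470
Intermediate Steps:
X(F) = -2 + F
v(h, B) = -8 (v(h, B) = -8 + (0*h)*B = -8 + 0*B = -8 + 0 = -8)
T = 49/8 (T = -15/(-2 - 1) - 9/(-8) = -15/(-3) - 9*(-1/8) = -15*(-1/3) + 9/8 = 5 + 9/8 = 49/8 ≈ 6.1250)
(-(-120)*2)*T = -(-120)*2*(49/8) = -30*(-8)*(49/8) = 240*(49/8) = 1470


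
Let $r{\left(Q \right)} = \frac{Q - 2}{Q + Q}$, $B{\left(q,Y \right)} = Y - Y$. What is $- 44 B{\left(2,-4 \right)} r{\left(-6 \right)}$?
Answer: $0$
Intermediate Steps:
$B{\left(q,Y \right)} = 0$
$r{\left(Q \right)} = \frac{-2 + Q}{2 Q}$
$- 44 B{\left(2,-4 \right)} r{\left(-6 \right)} = \left(-44\right) 0 \frac{-2 - 6}{2 \left(-6\right)} = 0 \cdot \frac{1}{2} \left(- \frac{1}{6}\right) \left(-8\right) = 0 \cdot \frac{2}{3} = 0$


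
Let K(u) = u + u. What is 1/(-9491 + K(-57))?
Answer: -1/9605 ≈ -0.00010411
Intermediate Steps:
K(u) = 2*u
1/(-9491 + K(-57)) = 1/(-9491 + 2*(-57)) = 1/(-9491 - 114) = 1/(-9605) = -1/9605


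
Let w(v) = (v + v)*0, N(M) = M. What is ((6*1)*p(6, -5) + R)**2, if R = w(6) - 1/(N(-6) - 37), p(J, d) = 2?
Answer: 267289/1849 ≈ 144.56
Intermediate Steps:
w(v) = 0 (w(v) = (2*v)*0 = 0)
R = 1/43 (R = 0 - 1/(-6 - 37) = 0 - 1/(-43) = 0 - 1*(-1/43) = 0 + 1/43 = 1/43 ≈ 0.023256)
((6*1)*p(6, -5) + R)**2 = ((6*1)*2 + 1/43)**2 = (6*2 + 1/43)**2 = (12 + 1/43)**2 = (517/43)**2 = 267289/1849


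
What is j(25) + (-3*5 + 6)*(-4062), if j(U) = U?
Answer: 36583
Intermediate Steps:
j(25) + (-3*5 + 6)*(-4062) = 25 + (-3*5 + 6)*(-4062) = 25 + (-15 + 6)*(-4062) = 25 - 9*(-4062) = 25 + 36558 = 36583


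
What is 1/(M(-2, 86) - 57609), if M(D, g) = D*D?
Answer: -1/57605 ≈ -1.7360e-5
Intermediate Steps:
M(D, g) = D²
1/(M(-2, 86) - 57609) = 1/((-2)² - 57609) = 1/(4 - 57609) = 1/(-57605) = -1/57605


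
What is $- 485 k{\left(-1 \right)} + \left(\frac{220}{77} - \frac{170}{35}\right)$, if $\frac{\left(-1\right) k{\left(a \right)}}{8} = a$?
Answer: $-3882$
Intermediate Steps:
$k{\left(a \right)} = - 8 a$
$- 485 k{\left(-1 \right)} + \left(\frac{220}{77} - \frac{170}{35}\right) = - 485 \left(\left(-8\right) \left(-1\right)\right) + \left(\frac{220}{77} - \frac{170}{35}\right) = \left(-485\right) 8 + \left(220 \cdot \frac{1}{77} - \frac{34}{7}\right) = -3880 + \left(\frac{20}{7} - \frac{34}{7}\right) = -3880 - 2 = -3882$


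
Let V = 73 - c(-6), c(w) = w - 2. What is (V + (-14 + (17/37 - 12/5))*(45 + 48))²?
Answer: 67221969984/34225 ≈ 1.9641e+6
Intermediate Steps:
c(w) = -2 + w
V = 81 (V = 73 - (-2 - 6) = 73 - 1*(-8) = 73 + 8 = 81)
(V + (-14 + (17/37 - 12/5))*(45 + 48))² = (81 + (-14 + (17/37 - 12/5))*(45 + 48))² = (81 + (-14 + (17*(1/37) - 12*⅕))*93)² = (81 + (-14 + (17/37 - 12/5))*93)² = (81 + (-14 - 359/185)*93)² = (81 - 2949/185*93)² = (81 - 274257/185)² = (-259272/185)² = 67221969984/34225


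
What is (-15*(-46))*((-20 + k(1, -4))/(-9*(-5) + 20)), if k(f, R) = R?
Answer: -3312/13 ≈ -254.77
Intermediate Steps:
(-15*(-46))*((-20 + k(1, -4))/(-9*(-5) + 20)) = (-15*(-46))*((-20 - 4)/(-9*(-5) + 20)) = 690*(-24/(45 + 20)) = 690*(-24/65) = -3312/13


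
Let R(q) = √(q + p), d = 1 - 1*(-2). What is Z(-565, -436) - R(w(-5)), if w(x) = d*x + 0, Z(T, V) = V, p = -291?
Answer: -436 - 3*I*√34 ≈ -436.0 - 17.493*I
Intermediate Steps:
d = 3 (d = 1 + 2 = 3)
w(x) = 3*x (w(x) = 3*x + 0 = 3*x)
R(q) = √(-291 + q) (R(q) = √(q - 291) = √(-291 + q))
Z(-565, -436) - R(w(-5)) = -436 - √(-291 + 3*(-5)) = -436 - √(-291 - 15) = -436 - √(-306) = -436 - 3*I*√34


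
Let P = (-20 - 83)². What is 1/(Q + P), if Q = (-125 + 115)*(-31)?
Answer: 1/10919 ≈ 9.1583e-5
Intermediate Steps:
Q = 310 (Q = -10*(-31) = 310)
P = 10609 (P = (-103)² = 10609)
1/(Q + P) = 1/(310 + 10609) = 1/10919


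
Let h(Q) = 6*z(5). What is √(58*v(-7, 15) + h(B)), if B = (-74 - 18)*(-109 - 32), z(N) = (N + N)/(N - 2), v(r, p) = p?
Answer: √890 ≈ 29.833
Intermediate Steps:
z(N) = 2*N/(-2 + N) (z(N) = (2*N)/(-2 + N) = 2*N/(-2 + N))
B = 12972 (B = -92*(-141) = 12972)
h(Q) = 20 (h(Q) = 6*(2*5/(-2 + 5)) = 6*(2*5/3) = 6*(2*5*(⅓)) = 6*(10/3) = 20)
√(58*v(-7, 15) + h(B)) = √(58*15 + 20) = √(870 + 20) = √890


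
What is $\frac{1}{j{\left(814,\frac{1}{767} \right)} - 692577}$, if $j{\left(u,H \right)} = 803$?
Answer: $- \frac{1}{691774} \approx -1.4456 \cdot 10^{-6}$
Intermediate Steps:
$\frac{1}{j{\left(814,\frac{1}{767} \right)} - 692577} = \frac{1}{803 - 692577} = \frac{1}{-691774} = - \frac{1}{691774}$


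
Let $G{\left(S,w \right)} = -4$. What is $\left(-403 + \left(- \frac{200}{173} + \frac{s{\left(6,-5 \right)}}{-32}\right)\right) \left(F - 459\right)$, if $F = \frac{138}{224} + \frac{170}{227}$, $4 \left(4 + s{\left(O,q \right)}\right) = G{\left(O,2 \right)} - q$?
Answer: $\frac{104097997102781}{562989056} \approx 1.849 \cdot 10^{5}$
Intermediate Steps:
$s{\left(O,q \right)} = -5 - \frac{q}{4}$ ($s{\left(O,q \right)} = -4 + \frac{-4 - q}{4} = -4 - \left(1 + \frac{q}{4}\right) = -5 - \frac{q}{4}$)
$F = \frac{34703}{25424}$ ($F = 138 \cdot \frac{1}{224} + 170 \cdot \frac{1}{227} = \frac{69}{112} + \frac{170}{227} = \frac{34703}{25424} \approx 1.365$)
$\left(-403 + \left(- \frac{200}{173} + \frac{s{\left(6,-5 \right)}}{-32}\right)\right) \left(F - 459\right) = \left(-403 - \left(\frac{200}{173} - \frac{-5 - - \frac{5}{4}}{-32}\right)\right) \left(\frac{34703}{25424} - 459\right) = \left(-403 - \left(\frac{200}{173} - \left(-5 + \frac{5}{4}\right) \left(- \frac{1}{32}\right)\right)\right) \left(- \frac{11634913}{25424}\right) = \left(-403 - \frac{23005}{22144}\right) \left(- \frac{11634913}{25424}\right) = \left(- \frac{8947037}{22144}\right) \left(- \frac{11634913}{25424}\right) = \frac{104097997102781}{562989056}$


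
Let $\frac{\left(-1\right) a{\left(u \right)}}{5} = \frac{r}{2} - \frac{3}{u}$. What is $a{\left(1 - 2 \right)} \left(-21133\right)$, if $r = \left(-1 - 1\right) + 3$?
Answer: $\frac{739655}{2} \approx 3.6983 \cdot 10^{5}$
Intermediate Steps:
$r = 1$ ($r = -2 + 3 = 1$)
$a{\left(u \right)} = - \frac{5}{2} + \frac{15}{u}$ ($a{\left(u \right)} = - 5 \left(1 \cdot \frac{1}{2} - \frac{3}{u}\right) = - 5 \left(\frac{1}{2} - \frac{3}{u}\right) = - \frac{5}{2} + \frac{15}{u}$)
$a{\left(1 - 2 \right)} \left(-21133\right) = \left(- \frac{5}{2} + \frac{15}{1 - 2}\right) \left(-21133\right) = \left(- \frac{5}{2} + \frac{15}{-1}\right) \left(-21133\right) = \left(- \frac{5}{2} + 15 \left(-1\right)\right) \left(-21133\right) = \left(- \frac{5}{2} - 15\right) \left(-21133\right) = \left(- \frac{35}{2}\right) \left(-21133\right) = \frac{739655}{2}$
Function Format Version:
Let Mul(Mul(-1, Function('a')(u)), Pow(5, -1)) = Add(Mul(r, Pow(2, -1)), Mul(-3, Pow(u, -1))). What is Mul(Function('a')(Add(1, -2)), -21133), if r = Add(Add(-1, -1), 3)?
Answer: Rational(739655, 2) ≈ 3.6983e+5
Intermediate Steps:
r = 1 (r = Add(-2, 3) = 1)
Function('a')(u) = Add(Rational(-5, 2), Mul(15, Pow(u, -1))) (Function('a')(u) = Mul(-5, Add(Mul(1, Pow(2, -1)), Mul(-3, Pow(u, -1)))) = Mul(-5, Add(Mul(1, Rational(1, 2)), Mul(-3, Pow(u, -1)))) = Mul(-5, Add(Rational(1, 2), Mul(-3, Pow(u, -1)))) = Add(Rational(-5, 2), Mul(15, Pow(u, -1))))
Mul(Function('a')(Add(1, -2)), -21133) = Mul(Add(Rational(-5, 2), Mul(15, Pow(Add(1, -2), -1))), -21133) = Mul(Add(Rational(-5, 2), Mul(15, Pow(-1, -1))), -21133) = Mul(Add(Rational(-5, 2), Mul(15, -1)), -21133) = Mul(Add(Rational(-5, 2), -15), -21133) = Mul(Rational(-35, 2), -21133) = Rational(739655, 2)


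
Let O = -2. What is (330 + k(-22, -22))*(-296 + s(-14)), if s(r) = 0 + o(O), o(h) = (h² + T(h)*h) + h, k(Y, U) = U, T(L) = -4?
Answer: -88088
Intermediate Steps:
o(h) = h² - 3*h (o(h) = (h² - 4*h) + h = h² - 3*h)
s(r) = 10 (s(r) = 0 - 2*(-3 - 2) = 0 - 2*(-5) = 0 + 10 = 10)
(330 + k(-22, -22))*(-296 + s(-14)) = (330 - 22)*(-296 + 10) = 308*(-286) = -88088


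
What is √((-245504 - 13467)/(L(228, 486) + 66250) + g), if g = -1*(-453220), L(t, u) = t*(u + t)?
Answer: √23775969644164298/229042 ≈ 673.21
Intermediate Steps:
L(t, u) = t*(t + u)
g = 453220
√((-245504 - 13467)/(L(228, 486) + 66250) + g) = √((-245504 - 13467)/(228*(228 + 486) + 66250) + 453220) = √(-258971/(228*714 + 66250) + 453220) = √(-258971/(162792 + 66250) + 453220) = √(-258971/229042 + 453220) = √(103806156269/229042) = √23775969644164298/229042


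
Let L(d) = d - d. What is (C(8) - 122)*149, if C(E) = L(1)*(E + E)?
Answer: -18178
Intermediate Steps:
L(d) = 0
C(E) = 0 (C(E) = 0*(E + E) = 0*(2*E) = 0)
(C(8) - 122)*149 = (0 - 122)*149 = -122*149 = -18178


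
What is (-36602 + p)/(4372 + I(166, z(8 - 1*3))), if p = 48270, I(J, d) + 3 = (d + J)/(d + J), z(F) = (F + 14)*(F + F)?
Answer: 5834/2185 ≈ 2.6700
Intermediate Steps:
z(F) = 2*F*(14 + F) (z(F) = (14 + F)*(2*F) = 2*F*(14 + F))
I(J, d) = -2 (I(J, d) = -3 + (d + J)/(d + J) = -3 + (J + d)/(J + d) = -3 + 1 = -2)
(-36602 + p)/(4372 + I(166, z(8 - 1*3))) = (-36602 + 48270)/(4372 - 2) = 11668/4370 = 11668*(1/4370) = 5834/2185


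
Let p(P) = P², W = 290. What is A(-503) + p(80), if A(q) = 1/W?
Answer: 1856001/290 ≈ 6400.0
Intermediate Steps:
A(q) = 1/290
A(-503) + p(80) = 1/290 + 80² = 1/290 + 6400 = 1856001/290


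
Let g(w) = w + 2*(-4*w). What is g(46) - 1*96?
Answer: -418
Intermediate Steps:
g(w) = -7*w (g(w) = w - 8*w = -7*w)
g(46) - 1*96 = -7*46 - 1*96 = -322 - 96 = -418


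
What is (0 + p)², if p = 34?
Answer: 1156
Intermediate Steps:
(0 + p)² = (0 + 34)² = 34² = 1156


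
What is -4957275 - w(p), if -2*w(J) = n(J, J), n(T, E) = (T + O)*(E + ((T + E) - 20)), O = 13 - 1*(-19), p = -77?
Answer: -9903255/2 ≈ -4.9516e+6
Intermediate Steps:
O = 32 (O = 13 + 19 = 32)
n(T, E) = (32 + T)*(-20 + T + 2*E) (n(T, E) = (T + 32)*(E + ((T + E) - 20)) = (32 + T)*(E + ((E + T) - 20)) = (32 + T)*(E + (-20 + E + T)) = (32 + T)*(-20 + T + 2*E))
w(J) = 320 - 38*J - 3*J**2/2 (w(J) = -(-640 + J**2 + 12*J + 64*J + 2*J*J)/2 = -(-640 + J**2 + 12*J + 64*J + 2*J**2)/2 = -(-640 + 3*J**2 + 76*J)/2 = 320 - 38*J - 3*J**2/2)
-4957275 - w(p) = -4957275 - (320 - 38*(-77) - 3/2*(-77)**2) = -4957275 - (320 + 2926 - 3/2*5929) = -4957275 - (320 + 2926 - 17787/2) = -4957275 - 1*(-11295/2) = -4957275 + 11295/2 = -9903255/2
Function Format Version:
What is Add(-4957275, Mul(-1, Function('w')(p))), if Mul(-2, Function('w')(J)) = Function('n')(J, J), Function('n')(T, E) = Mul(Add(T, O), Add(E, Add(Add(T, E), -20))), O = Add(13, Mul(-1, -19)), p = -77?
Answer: Rational(-9903255, 2) ≈ -4.9516e+6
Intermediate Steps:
O = 32 (O = Add(13, 19) = 32)
Function('n')(T, E) = Mul(Add(32, T), Add(-20, T, Mul(2, E))) (Function('n')(T, E) = Mul(Add(T, 32), Add(E, Add(Add(T, E), -20))) = Mul(Add(32, T), Add(E, Add(Add(E, T), -20))) = Mul(Add(32, T), Add(E, Add(-20, E, T))) = Mul(Add(32, T), Add(-20, T, Mul(2, E))))
Function('w')(J) = Add(320, Mul(-38, J), Mul(Rational(-3, 2), Pow(J, 2))) (Function('w')(J) = Mul(Rational(-1, 2), Add(-640, Pow(J, 2), Mul(12, J), Mul(64, J), Mul(2, J, J))) = Mul(Rational(-1, 2), Add(-640, Pow(J, 2), Mul(12, J), Mul(64, J), Mul(2, Pow(J, 2)))) = Mul(Rational(-1, 2), Add(-640, Mul(3, Pow(J, 2)), Mul(76, J))) = Add(320, Mul(-38, J), Mul(Rational(-3, 2), Pow(J, 2))))
Add(-4957275, Mul(-1, Function('w')(p))) = Add(-4957275, Mul(-1, Add(320, Mul(-38, -77), Mul(Rational(-3, 2), Pow(-77, 2))))) = Add(-4957275, Mul(-1, Add(320, 2926, Mul(Rational(-3, 2), 5929)))) = Add(-4957275, Mul(-1, Add(320, 2926, Rational(-17787, 2)))) = Add(-4957275, Mul(-1, Rational(-11295, 2))) = Add(-4957275, Rational(11295, 2)) = Rational(-9903255, 2)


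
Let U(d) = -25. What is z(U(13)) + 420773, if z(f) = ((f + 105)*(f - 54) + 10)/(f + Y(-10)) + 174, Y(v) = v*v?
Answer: 6312943/15 ≈ 4.2086e+5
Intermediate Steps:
Y(v) = v²
z(f) = 174 + (10 + (-54 + f)*(105 + f))/(100 + f) (z(f) = ((f + 105)*(f - 54) + 10)/(f + (-10)²) + 174 = ((105 + f)*(-54 + f) + 10)/(f + 100) + 174 = ((-54 + f)*(105 + f) + 10)/(100 + f) + 174 = (10 + (-54 + f)*(105 + f))/(100 + f) + 174 = 174 + (10 + (-54 + f)*(105 + f))/(100 + f))
z(U(13)) + 420773 = (11740 + (-25)² + 225*(-25))/(100 - 25) + 420773 = (11740 + 625 - 5625)/75 + 420773 = (1/75)*6740 + 420773 = 1348/15 + 420773 = 6312943/15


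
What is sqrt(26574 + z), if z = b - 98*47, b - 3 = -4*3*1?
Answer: sqrt(21959) ≈ 148.19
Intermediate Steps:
b = -9 (b = 3 - 4*3*1 = 3 - 12*1 = 3 - 12 = -9)
z = -4615 (z = -9 - 98*47 = -9 - 4606 = -4615)
sqrt(26574 + z) = sqrt(26574 - 4615) = sqrt(21959)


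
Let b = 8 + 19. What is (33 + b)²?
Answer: 3600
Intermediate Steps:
b = 27
(33 + b)² = (33 + 27)² = 60² = 3600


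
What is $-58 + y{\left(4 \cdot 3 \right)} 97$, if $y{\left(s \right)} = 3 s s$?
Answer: $41846$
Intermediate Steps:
$y{\left(s \right)} = 3 s^{2}$
$-58 + y{\left(4 \cdot 3 \right)} 97 = -58 + 3 \left(4 \cdot 3\right)^{2} \cdot 97 = -58 + 3 \cdot 12^{2} \cdot 97 = -58 + 3 \cdot 144 \cdot 97 = -58 + 432 \cdot 97 = -58 + 41904 = 41846$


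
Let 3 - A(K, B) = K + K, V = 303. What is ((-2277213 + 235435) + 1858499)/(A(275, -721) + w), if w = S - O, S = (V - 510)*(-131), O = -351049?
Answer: -61093/125873 ≈ -0.48535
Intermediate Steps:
A(K, B) = 3 - 2*K (A(K, B) = 3 - (K + K) = 3 - 2*K)
S = 27117 (S = (303 - 510)*(-131) = -207*(-131) = 27117)
w = 378166 (w = 27117 - 1*(-351049) = 27117 + 351049 = 378166)
((-2277213 + 235435) + 1858499)/(A(275, -721) + w) = ((-2277213 + 235435) + 1858499)/((3 - 2*275) + 378166) = (-2041778 + 1858499)/((3 - 550) + 378166) = -183279/(-547 + 378166) = -183279/377619 = -183279*1/377619 = -61093/125873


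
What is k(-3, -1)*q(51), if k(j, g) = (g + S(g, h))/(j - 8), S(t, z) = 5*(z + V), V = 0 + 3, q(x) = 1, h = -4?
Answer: 6/11 ≈ 0.54545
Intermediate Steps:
V = 3
S(t, z) = 15 + 5*z (S(t, z) = 5*(z + 3) = 5*(3 + z) = 15 + 5*z)
k(j, g) = (-5 + g)/(-8 + j) (k(j, g) = (g + (15 + 5*(-4)))/(j - 8) = (g + (15 - 20))/(-8 + j) = (g - 5)/(-8 + j) = (-5 + g)/(-8 + j))
k(-3, -1)*q(51) = ((-5 - 1)/(-8 - 3))*1 = (-6/(-11))*1 = -1/11*(-6)*1 = (6/11)*1 = 6/11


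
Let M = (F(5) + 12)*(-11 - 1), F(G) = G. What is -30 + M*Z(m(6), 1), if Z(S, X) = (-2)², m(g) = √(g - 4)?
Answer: -846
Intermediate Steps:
m(g) = √(-4 + g)
M = -204 (M = (5 + 12)*(-11 - 1) = 17*(-12) = -204)
Z(S, X) = 4
-30 + M*Z(m(6), 1) = -30 - 204*4 = -30 - 816 = -846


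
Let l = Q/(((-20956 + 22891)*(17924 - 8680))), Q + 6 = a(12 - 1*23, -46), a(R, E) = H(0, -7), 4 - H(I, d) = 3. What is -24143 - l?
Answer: -86369844203/3577428 ≈ -24143.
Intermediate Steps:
H(I, d) = 1 (H(I, d) = 4 - 1*3 = 4 - 3 = 1)
a(R, E) = 1
Q = -5 (Q = -6 + 1 = -5)
l = -1/3577428 (l = -5*1/((-20956 + 22891)*(17924 - 8680)) = -5/(1935*9244) = -5/17887140 = -5*1/17887140 = -1/3577428 ≈ -2.7953e-7)
-24143 - l = -24143 - 1*(-1/3577428) = -24143 + 1/3577428 = -86369844203/3577428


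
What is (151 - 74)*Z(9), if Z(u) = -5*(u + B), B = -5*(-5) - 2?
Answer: -12320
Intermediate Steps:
B = 23 (B = 25 - 2 = 23)
Z(u) = -115 - 5*u (Z(u) = -5*(u + 23) = -5*(23 + u) = -115 - 5*u)
(151 - 74)*Z(9) = (151 - 74)*(-115 - 5*9) = 77*(-115 - 45) = 77*(-160) = -12320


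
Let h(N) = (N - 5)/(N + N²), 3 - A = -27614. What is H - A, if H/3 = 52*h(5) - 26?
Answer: -27695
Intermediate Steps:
A = 27617 (A = 3 - 1*(-27614) = 3 + 27614 = 27617)
h(N) = (-5 + N)/(N + N²)
H = -78 (H = 3*(52*((-5 + 5)/(5*(1 + 5))) - 26) = 3*(52*((⅕)*0/6) - 26) = 3*(52*((⅕)*(⅙)*0) - 26) = 3*(52*0 - 26) = 3*(0 - 26) = 3*(-26) = -78)
H - A = -78 - 1*27617 = -78 - 27617 = -27695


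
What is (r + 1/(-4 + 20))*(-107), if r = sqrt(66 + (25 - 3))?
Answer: -107/16 - 214*sqrt(22) ≈ -1010.4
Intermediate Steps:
r = 2*sqrt(22) (r = sqrt(66 + 22) = sqrt(88) = 2*sqrt(22) ≈ 9.3808)
(r + 1/(-4 + 20))*(-107) = (2*sqrt(22) + 1/(-4 + 20))*(-107) = (2*sqrt(22) + 1/16)*(-107) = (1/16 + 2*sqrt(22))*(-107) = -107/16 - 214*sqrt(22)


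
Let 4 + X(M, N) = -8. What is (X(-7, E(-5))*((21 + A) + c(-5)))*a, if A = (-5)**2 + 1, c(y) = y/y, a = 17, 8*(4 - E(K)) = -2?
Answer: -9792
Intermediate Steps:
E(K) = 17/4 (E(K) = 4 - 1/8*(-2) = 4 + 1/4 = 17/4)
X(M, N) = -12 (X(M, N) = -4 - 8 = -12)
c(y) = 1
A = 26 (A = 25 + 1 = 26)
(X(-7, E(-5))*((21 + A) + c(-5)))*a = -12*((21 + 26) + 1)*17 = -12*(47 + 1)*17 = -12*48*17 = -576*17 = -9792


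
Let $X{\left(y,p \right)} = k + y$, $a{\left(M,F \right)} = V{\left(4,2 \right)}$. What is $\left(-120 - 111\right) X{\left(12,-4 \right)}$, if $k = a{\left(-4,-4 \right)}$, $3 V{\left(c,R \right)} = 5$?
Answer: $-3157$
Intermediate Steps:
$V{\left(c,R \right)} = \frac{5}{3}$ ($V{\left(c,R \right)} = \frac{1}{3} \cdot 5 = \frac{5}{3}$)
$a{\left(M,F \right)} = \frac{5}{3}$
$k = \frac{5}{3} \approx 1.6667$
$X{\left(y,p \right)} = \frac{5}{3} + y$
$\left(-120 - 111\right) X{\left(12,-4 \right)} = \left(-120 - 111\right) \left(\frac{5}{3} + 12\right) = \left(-231\right) \frac{41}{3} = -3157$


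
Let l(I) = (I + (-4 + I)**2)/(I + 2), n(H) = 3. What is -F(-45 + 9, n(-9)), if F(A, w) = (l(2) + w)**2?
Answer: -81/4 ≈ -20.250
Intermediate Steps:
l(I) = (I + (-4 + I)**2)/(2 + I)
F(A, w) = (3/2 + w)**2 (F(A, w) = ((2 + (-4 + 2)**2)/(2 + 2) + w)**2 = ((2 + (-2)**2)/4 + w)**2 = ((2 + 4)/4 + w)**2 = ((1/4)*6 + w)**2 = (3/2 + w)**2)
-F(-45 + 9, n(-9)) = -(3 + 2*3)**2/4 = -(3 + 6)**2/4 = -9**2/4 = -81/4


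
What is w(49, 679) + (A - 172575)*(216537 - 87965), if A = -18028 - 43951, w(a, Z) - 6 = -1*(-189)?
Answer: -30157076693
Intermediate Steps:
w(a, Z) = 195 (w(a, Z) = 6 - 1*(-189) = 6 + 189 = 195)
A = -61979
w(49, 679) + (A - 172575)*(216537 - 87965) = 195 + (-61979 - 172575)*(216537 - 87965) = 195 - 234554*128572 = 195 - 30157076888 = -30157076693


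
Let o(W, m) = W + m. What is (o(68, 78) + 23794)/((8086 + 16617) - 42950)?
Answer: -23940/18247 ≈ -1.3120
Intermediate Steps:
(o(68, 78) + 23794)/((8086 + 16617) - 42950) = ((68 + 78) + 23794)/((8086 + 16617) - 42950) = (146 + 23794)/(24703 - 42950) = 23940/(-18247) = 23940*(-1/18247) = -23940/18247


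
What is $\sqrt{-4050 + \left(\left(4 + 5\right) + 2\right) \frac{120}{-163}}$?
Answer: $\frac{i \sqrt{107819610}}{163} \approx 63.703 i$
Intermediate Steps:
$\sqrt{-4050 + \left(\left(4 + 5\right) + 2\right) \frac{120}{-163}} = \sqrt{-4050 + \left(9 + 2\right) 120 \left(- \frac{1}{163}\right)} = \sqrt{-4050 + 11 \left(- \frac{120}{163}\right)} = \sqrt{-4050 - \frac{1320}{163}} = \sqrt{- \frac{661470}{163}} = \frac{i \sqrt{107819610}}{163}$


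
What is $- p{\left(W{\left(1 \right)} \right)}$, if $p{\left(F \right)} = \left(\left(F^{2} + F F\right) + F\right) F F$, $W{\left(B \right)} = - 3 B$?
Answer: $-135$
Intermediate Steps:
$p{\left(F \right)} = F^{2} \left(F + 2 F^{2}\right)$ ($p{\left(F \right)} = \left(\left(F^{2} + F^{2}\right) + F\right) F F = \left(2 F^{2} + F\right) F F = \left(F + 2 F^{2}\right) F F = F \left(F + 2 F^{2}\right) F = F^{2} \left(F + 2 F^{2}\right)$)
$- p{\left(W{\left(1 \right)} \right)} = - \left(\left(-3\right) 1\right)^{3} \left(1 + 2 \left(\left(-3\right) 1\right)\right) = - \left(-3\right)^{3} \left(1 + 2 \left(-3\right)\right) = - \left(-27\right) \left(1 - 6\right) = - \left(-27\right) \left(-5\right) = \left(-1\right) 135 = -135$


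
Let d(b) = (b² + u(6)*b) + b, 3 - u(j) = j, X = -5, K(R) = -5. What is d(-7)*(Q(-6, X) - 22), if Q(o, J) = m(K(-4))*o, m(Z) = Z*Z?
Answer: -10836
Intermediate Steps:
m(Z) = Z²
u(j) = 3 - j
d(b) = b² - 2*b (d(b) = (b² + (3 - 1*6)*b) + b = (b² + (3 - 6)*b) + b = (b² - 3*b) + b = b² - 2*b)
Q(o, J) = 25*o (Q(o, J) = (-5)²*o = 25*o)
d(-7)*(Q(-6, X) - 22) = (-7*(-2 - 7))*(25*(-6) - 22) = (-7*(-9))*(-150 - 22) = 63*(-172) = -10836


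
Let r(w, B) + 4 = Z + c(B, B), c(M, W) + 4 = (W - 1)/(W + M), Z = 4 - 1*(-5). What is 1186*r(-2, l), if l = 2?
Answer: 2965/2 ≈ 1482.5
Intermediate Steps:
Z = 9 (Z = 4 + 5 = 9)
c(M, W) = -4 + (-1 + W)/(M + W) (c(M, W) = -4 + (W - 1)/(W + M) = -4 + (-1 + W)/(M + W))
r(w, B) = 5 + (-1 - 7*B)/(2*B) (r(w, B) = -4 + (9 + (-1 - 4*B - 3*B)/(B + B)) = -4 + (9 + (-1 - 7*B)/((2*B))) = -4 + (9 + (1/(2*B))*(-1 - 7*B)) = -4 + (9 + (-1 - 7*B)/(2*B)) = 5 + (-1 - 7*B)/(2*B))
1186*r(-2, l) = 1186*((½)*(-1 + 3*2)/2) = 1186*((½)*(½)*(-1 + 6)) = 1186*((½)*(½)*5) = 1186*(5/4) = 2965/2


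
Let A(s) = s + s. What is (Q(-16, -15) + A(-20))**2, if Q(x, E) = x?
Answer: 3136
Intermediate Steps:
A(s) = 2*s
(Q(-16, -15) + A(-20))**2 = (-16 + 2*(-20))**2 = (-16 - 40)**2 = (-56)**2 = 3136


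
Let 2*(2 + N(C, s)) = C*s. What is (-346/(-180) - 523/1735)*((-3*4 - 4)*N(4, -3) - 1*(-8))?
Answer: 3441956/15615 ≈ 220.43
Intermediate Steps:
N(C, s) = -2 + C*s/2 (N(C, s) = -2 + (C*s)/2 = -2 + C*s/2)
(-346/(-180) - 523/1735)*((-3*4 - 4)*N(4, -3) - 1*(-8)) = (-346/(-180) - 523/1735)*((-3*4 - 4)*(-2 + (1/2)*4*(-3)) - 1*(-8)) = (-346*(-1/180) - 523*1/1735)*((-12 - 4)*(-2 - 6) + 8) = (173/90 - 523/1735)*(-16*(-8) + 8) = 50617*(128 + 8)/31230 = (50617/31230)*136 = 3441956/15615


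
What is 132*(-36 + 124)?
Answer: 11616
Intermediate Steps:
132*(-36 + 124) = 132*88 = 11616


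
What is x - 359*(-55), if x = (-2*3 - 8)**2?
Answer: 19941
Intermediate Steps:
x = 196 (x = (-6 - 8)**2 = (-14)**2 = 196)
x - 359*(-55) = 196 - 359*(-55) = 196 + 19745 = 19941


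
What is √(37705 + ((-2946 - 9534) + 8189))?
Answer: √33414 ≈ 182.79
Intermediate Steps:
√(37705 + ((-2946 - 9534) + 8189)) = √(37705 + (-12480 + 8189)) = √(37705 - 4291) = √33414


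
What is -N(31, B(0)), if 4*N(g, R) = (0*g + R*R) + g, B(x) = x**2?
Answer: -31/4 ≈ -7.7500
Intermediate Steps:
N(g, R) = g/4 + R**2/4 (N(g, R) = ((0*g + R*R) + g)/4 = ((0 + R**2) + g)/4 = (R**2 + g)/4 = (g + R**2)/4 = g/4 + R**2/4)
-N(31, B(0)) = -((1/4)*31 + (0**2)**2/4) = -(31/4 + (1/4)*0**2) = -(31/4 + (1/4)*0) = -(31/4 + 0) = -1*31/4 = -31/4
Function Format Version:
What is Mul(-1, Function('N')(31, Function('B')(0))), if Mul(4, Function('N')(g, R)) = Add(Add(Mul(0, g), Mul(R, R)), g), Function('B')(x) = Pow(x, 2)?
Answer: Rational(-31, 4) ≈ -7.7500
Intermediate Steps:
Function('N')(g, R) = Add(Mul(Rational(1, 4), g), Mul(Rational(1, 4), Pow(R, 2))) (Function('N')(g, R) = Mul(Rational(1, 4), Add(Add(Mul(0, g), Mul(R, R)), g)) = Mul(Rational(1, 4), Add(Add(0, Pow(R, 2)), g)) = Mul(Rational(1, 4), Add(Pow(R, 2), g)) = Mul(Rational(1, 4), Add(g, Pow(R, 2))) = Add(Mul(Rational(1, 4), g), Mul(Rational(1, 4), Pow(R, 2))))
Mul(-1, Function('N')(31, Function('B')(0))) = Mul(-1, Add(Mul(Rational(1, 4), 31), Mul(Rational(1, 4), Pow(Pow(0, 2), 2)))) = Mul(-1, Add(Rational(31, 4), Mul(Rational(1, 4), Pow(0, 2)))) = Mul(-1, Add(Rational(31, 4), Mul(Rational(1, 4), 0))) = Mul(-1, Add(Rational(31, 4), 0)) = Mul(-1, Rational(31, 4)) = Rational(-31, 4)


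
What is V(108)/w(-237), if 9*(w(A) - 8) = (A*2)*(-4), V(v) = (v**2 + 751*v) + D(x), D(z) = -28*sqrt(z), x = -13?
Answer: 69579/164 - 21*I*sqrt(13)/164 ≈ 424.26 - 0.46169*I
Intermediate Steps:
V(v) = v**2 + 751*v - 28*I*sqrt(13) (V(v) = (v**2 + 751*v) - 28*I*sqrt(13) = v**2 + 751*v - 28*I*sqrt(13))
w(A) = 8 - 8*A/9 (w(A) = 8 + ((A*2)*(-4))/9 = 8 + ((2*A)*(-4))/9 = 8 + (-8*A)/9 = 8 - 8*A/9)
V(108)/w(-237) = (108**2 + 751*108 - 28*I*sqrt(13))/(8 - 8/9*(-237)) = (11664 + 81108 - 28*I*sqrt(13))/(8 + 632/3) = (92772 - 28*I*sqrt(13))/(656/3) = (92772 - 28*I*sqrt(13))*(3/656) = 69579/164 - 21*I*sqrt(13)/164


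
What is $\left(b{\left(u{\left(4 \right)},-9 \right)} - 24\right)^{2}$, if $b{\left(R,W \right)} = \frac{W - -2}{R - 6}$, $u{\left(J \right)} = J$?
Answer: $\frac{1681}{4} \approx 420.25$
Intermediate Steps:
$b{\left(R,W \right)} = \frac{2 + W}{-6 + R}$ ($b{\left(R,W \right)} = \frac{W + 2}{-6 + R} = \frac{2 + W}{-6 + R}$)
$\left(b{\left(u{\left(4 \right)},-9 \right)} - 24\right)^{2} = \left(\frac{2 - 9}{-6 + 4} - 24\right)^{2} = \left(\frac{1}{-2} \left(-7\right) - 24\right)^{2} = \left(\left(- \frac{1}{2}\right) \left(-7\right) - 24\right)^{2} = \left(\frac{7}{2} - 24\right)^{2} = \left(- \frac{41}{2}\right)^{2} = \frac{1681}{4}$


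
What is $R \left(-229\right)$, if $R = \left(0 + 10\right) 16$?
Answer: $-36640$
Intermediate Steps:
$R = 160$ ($R = 10 \cdot 16 = 160$)
$R \left(-229\right) = 160 \left(-229\right) = -36640$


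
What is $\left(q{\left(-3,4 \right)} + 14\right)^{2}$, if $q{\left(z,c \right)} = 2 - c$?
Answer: $144$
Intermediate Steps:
$\left(q{\left(-3,4 \right)} + 14\right)^{2} = \left(\left(2 - 4\right) + 14\right)^{2} = \left(-2 + 14\right)^{2} = 12^{2} = 144$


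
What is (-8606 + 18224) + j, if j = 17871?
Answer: 27489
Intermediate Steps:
(-8606 + 18224) + j = (-8606 + 18224) + 17871 = 9618 + 17871 = 27489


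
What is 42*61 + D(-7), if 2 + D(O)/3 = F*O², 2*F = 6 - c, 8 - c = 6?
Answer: 2850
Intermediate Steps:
c = 2 (c = 8 - 1*6 = 8 - 6 = 2)
F = 2 (F = (6 - 1*2)/2 = (6 - 2)/2 = (½)*4 = 2)
D(O) = -6 + 6*O² (D(O) = -6 + 3*(2*O²) = -6 + 6*O²)
42*61 + D(-7) = 42*61 + (-6 + 6*(-7)²) = 2562 + (-6 + 6*49) = 2562 + (-6 + 294) = 2562 + 288 = 2850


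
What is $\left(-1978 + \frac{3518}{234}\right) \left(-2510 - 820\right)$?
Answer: $\frac{84976790}{13} \approx 6.5367 \cdot 10^{6}$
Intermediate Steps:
$\left(-1978 + \frac{3518}{234}\right) \left(-2510 - 820\right) = \left(-1978 + 3518 \cdot \frac{1}{234}\right) \left(-3330\right) = \left(-1978 + \frac{1759}{117}\right) \left(-3330\right) = \left(- \frac{229667}{117}\right) \left(-3330\right) = \frac{84976790}{13}$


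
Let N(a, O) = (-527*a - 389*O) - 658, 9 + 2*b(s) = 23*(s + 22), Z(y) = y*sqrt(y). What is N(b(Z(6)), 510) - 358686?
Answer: -1377387/2 - 36363*sqrt(6) ≈ -7.7776e+5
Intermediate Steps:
Z(y) = y**(3/2)
b(s) = 497/2 + 23*s/2 (b(s) = -9/2 + (23*(s + 22))/2 = -9/2 + (23*(22 + s))/2 = -9/2 + (506 + 23*s)/2 = -9/2 + (253 + 23*s/2) = 497/2 + 23*s/2)
N(a, O) = -658 - 527*a - 389*O
N(b(Z(6)), 510) - 358686 = (-658 - 527*(497/2 + 23*6**(3/2)/2) - 389*510) - 358686 = (-658 - 527*(497/2 + 23*(6*sqrt(6))/2) - 198390) - 358686 = (-658 - 527*(497/2 + 69*sqrt(6)) - 198390) - 358686 = (-658 + (-261919/2 - 36363*sqrt(6)) - 198390) - 358686 = (-660015/2 - 36363*sqrt(6)) - 358686 = -1377387/2 - 36363*sqrt(6)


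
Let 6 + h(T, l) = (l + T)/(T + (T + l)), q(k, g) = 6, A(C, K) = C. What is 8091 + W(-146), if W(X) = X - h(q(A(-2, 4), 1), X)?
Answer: 532647/67 ≈ 7950.0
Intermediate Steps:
h(T, l) = -6 + (T + l)/(l + 2*T) (h(T, l) = -6 + (l + T)/(T + (T + l)) = -6 + (T + l)/(l + 2*T))
W(X) = X - (-66 - 5*X)/(12 + X) (W(X) = X - (-11*6 - 5*X)/(X + 2*6) = X - (-66 - 5*X)/(X + 12) = X - (-66 - 5*X)/(12 + X))
8091 + W(-146) = 8091 + (66 + (-146)**2 + 17*(-146))/(12 - 146) = 8091 + (66 + 21316 - 2482)/(-134) = 8091 - 1/134*18900 = 8091 - 9450/67 = 532647/67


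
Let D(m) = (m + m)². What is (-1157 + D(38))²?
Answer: 21335161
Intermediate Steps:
D(m) = 4*m² (D(m) = (2*m)² = 4*m²)
(-1157 + D(38))² = (-1157 + 4*38²)² = (-1157 + 4*1444)² = (-1157 + 5776)² = 4619² = 21335161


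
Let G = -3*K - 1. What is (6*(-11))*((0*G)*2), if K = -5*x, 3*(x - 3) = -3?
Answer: 0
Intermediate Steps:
x = 2 (x = 3 + (⅓)*(-3) = 3 - 1 = 2)
K = -10 (K = -5*2 = -10)
G = 29 (G = -3*(-10) - 1 = 30 - 1 = 29)
(6*(-11))*((0*G)*2) = (6*(-11))*((0*29)*2) = -0*2 = -66*0 = 0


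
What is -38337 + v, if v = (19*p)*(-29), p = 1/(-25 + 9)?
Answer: -612841/16 ≈ -38303.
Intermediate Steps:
p = -1/16 (p = 1/(-16) = -1/16 ≈ -0.062500)
v = 551/16 (v = (19*(-1/16))*(-29) = -19/16*(-29) = 551/16 ≈ 34.438)
-38337 + v = -38337 + 551/16 = -612841/16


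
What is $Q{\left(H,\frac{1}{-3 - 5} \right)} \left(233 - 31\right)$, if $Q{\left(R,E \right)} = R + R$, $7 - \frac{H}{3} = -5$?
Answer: $14544$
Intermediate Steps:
$H = 36$ ($H = 21 - -15 = 21 + 15 = 36$)
$Q{\left(R,E \right)} = 2 R$
$Q{\left(H,\frac{1}{-3 - 5} \right)} \left(233 - 31\right) = 2 \cdot 36 \left(233 - 31\right) = 72 \cdot 202 = 14544$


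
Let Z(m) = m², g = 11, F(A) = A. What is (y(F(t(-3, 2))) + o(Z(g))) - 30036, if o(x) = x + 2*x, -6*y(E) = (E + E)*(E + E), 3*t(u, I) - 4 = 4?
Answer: -801299/27 ≈ -29678.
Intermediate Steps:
t(u, I) = 8/3 (t(u, I) = 4/3 + (⅓)*4 = 4/3 + 4/3 = 8/3)
y(E) = -2*E²/3 (y(E) = -(E + E)*(E + E)/6 = -2*E*2*E/6 = -2*E²/3)
o(x) = 3*x
(y(F(t(-3, 2))) + o(Z(g))) - 30036 = (-2*(8/3)²/3 + 3*11²) - 30036 = (-⅔*64/9 + 3*121) - 30036 = (-128/27 + 363) - 30036 = 9673/27 - 30036 = -801299/27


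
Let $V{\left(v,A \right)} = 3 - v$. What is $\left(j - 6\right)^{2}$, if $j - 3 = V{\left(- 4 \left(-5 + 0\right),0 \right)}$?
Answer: $400$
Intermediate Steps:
$j = -14$ ($j = 3 + \left(3 - - 4 \left(-5 + 0\right)\right) = 3 + \left(3 - \left(-4\right) \left(-5\right)\right) = 3 + \left(3 - 20\right) = 3 - 17 = -14$)
$\left(j - 6\right)^{2} = \left(-14 - 6\right)^{2} = \left(-20\right)^{2} = 400$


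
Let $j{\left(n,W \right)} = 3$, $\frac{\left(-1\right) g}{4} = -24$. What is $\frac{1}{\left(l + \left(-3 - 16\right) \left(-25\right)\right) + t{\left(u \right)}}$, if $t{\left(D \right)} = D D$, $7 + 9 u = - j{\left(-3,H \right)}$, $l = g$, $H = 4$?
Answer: $\frac{81}{46351} \approx 0.0017475$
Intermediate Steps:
$g = 96$ ($g = \left(-4\right) \left(-24\right) = 96$)
$l = 96$
$u = - \frac{10}{9}$ ($u = - \frac{7}{9} + \frac{\left(-1\right) 3}{9} = - \frac{7}{9} + \frac{1}{9} \left(-3\right) = - \frac{7}{9} - \frac{1}{3} = - \frac{10}{9} \approx -1.1111$)
$t{\left(D \right)} = D^{2}$
$\frac{1}{\left(l + \left(-3 - 16\right) \left(-25\right)\right) + t{\left(u \right)}} = \frac{1}{\left(96 + \left(-3 - 16\right) \left(-25\right)\right) + \left(- \frac{10}{9}\right)^{2}} = \frac{1}{\left(96 + \left(-3 - 16\right) \left(-25\right)\right) + \frac{100}{81}} = \frac{1}{\left(96 - -475\right) + \frac{100}{81}} = \frac{1}{\left(96 + 475\right) + \frac{100}{81}} = \frac{1}{571 + \frac{100}{81}} = \frac{1}{\frac{46351}{81}} = \frac{81}{46351}$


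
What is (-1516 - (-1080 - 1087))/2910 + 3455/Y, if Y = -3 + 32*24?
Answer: 703471/148410 ≈ 4.7401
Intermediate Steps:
Y = 765 (Y = -3 + 768 = 765)
(-1516 - (-1080 - 1087))/2910 + 3455/Y = (-1516 - (-1080 - 1087))/2910 + 3455/765 = (-1516 - 1*(-2167))*(1/2910) + 3455*(1/765) = (-1516 + 2167)*(1/2910) + 691/153 = 651*(1/2910) + 691/153 = 217/970 + 691/153 = 703471/148410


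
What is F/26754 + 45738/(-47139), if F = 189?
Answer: -19281987/20018362 ≈ -0.96321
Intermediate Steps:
F/26754 + 45738/(-47139) = 189/26754 + 45738/(-47139) = 189*(1/26754) + 45738*(-1/47139) = 9/1274 - 15246/15713 = -19281987/20018362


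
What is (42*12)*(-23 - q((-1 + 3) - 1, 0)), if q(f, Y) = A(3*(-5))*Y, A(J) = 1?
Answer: -11592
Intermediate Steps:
q(f, Y) = Y (q(f, Y) = 1*Y = Y)
(42*12)*(-23 - q((-1 + 3) - 1, 0)) = (42*12)*(-23 - 1*0) = 504*(-23 + 0) = 504*(-23) = -11592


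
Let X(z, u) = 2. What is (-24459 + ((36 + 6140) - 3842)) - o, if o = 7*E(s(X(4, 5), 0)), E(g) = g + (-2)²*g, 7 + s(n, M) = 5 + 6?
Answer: -22265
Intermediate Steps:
s(n, M) = 4 (s(n, M) = -7 + (5 + 6) = -7 + 11 = 4)
E(g) = 5*g (E(g) = g + 4*g = 5*g)
o = 140 (o = 7*(5*4) = 7*20 = 140)
(-24459 + ((36 + 6140) - 3842)) - o = (-24459 + ((36 + 6140) - 3842)) - 1*140 = (-24459 + (6176 - 3842)) - 140 = (-24459 + 2334) - 140 = -22125 - 140 = -22265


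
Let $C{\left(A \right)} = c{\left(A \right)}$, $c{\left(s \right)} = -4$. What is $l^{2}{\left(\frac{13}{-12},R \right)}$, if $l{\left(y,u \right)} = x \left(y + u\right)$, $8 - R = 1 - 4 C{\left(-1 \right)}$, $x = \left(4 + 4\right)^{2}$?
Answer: $\frac{3748096}{9} \approx 4.1646 \cdot 10^{5}$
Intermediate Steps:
$x = 64$ ($x = 8^{2} = 64$)
$C{\left(A \right)} = -4$
$R = -9$ ($R = 8 - \left(1 - -16\right) = 8 - \left(1 + 16\right) = 8 - 17 = -9$)
$l{\left(y,u \right)} = 64 u + 64 y$ ($l{\left(y,u \right)} = 64 \left(y + u\right) = 64 \left(u + y\right) = 64 u + 64 y$)
$l^{2}{\left(\frac{13}{-12},R \right)} = \left(64 \left(-9\right) + 64 \frac{13}{-12}\right)^{2} = \left(-576 + 64 \cdot 13 \left(- \frac{1}{12}\right)\right)^{2} = \left(-576 + 64 \left(- \frac{13}{12}\right)\right)^{2} = \left(-576 - \frac{208}{3}\right)^{2} = \left(- \frac{1936}{3}\right)^{2} = \frac{3748096}{9}$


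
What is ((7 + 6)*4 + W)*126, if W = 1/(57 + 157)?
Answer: 701127/107 ≈ 6552.6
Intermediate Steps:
W = 1/214 ≈ 0.0046729
((7 + 6)*4 + W)*126 = ((7 + 6)*4 + 1/214)*126 = (13*4 + 1/214)*126 = (52 + 1/214)*126 = (11129/214)*126 = 701127/107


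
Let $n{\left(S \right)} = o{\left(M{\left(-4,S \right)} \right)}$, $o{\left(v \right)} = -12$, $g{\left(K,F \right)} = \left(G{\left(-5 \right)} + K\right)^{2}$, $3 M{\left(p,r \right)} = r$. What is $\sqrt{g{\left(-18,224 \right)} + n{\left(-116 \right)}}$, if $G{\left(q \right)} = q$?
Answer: $\sqrt{517} \approx 22.738$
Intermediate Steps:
$M{\left(p,r \right)} = \frac{r}{3}$
$g{\left(K,F \right)} = \left(-5 + K\right)^{2}$
$n{\left(S \right)} = -12$
$\sqrt{g{\left(-18,224 \right)} + n{\left(-116 \right)}} = \sqrt{\left(-5 - 18\right)^{2} - 12} = \sqrt{\left(-23\right)^{2} - 12} = \sqrt{529 - 12} = \sqrt{517}$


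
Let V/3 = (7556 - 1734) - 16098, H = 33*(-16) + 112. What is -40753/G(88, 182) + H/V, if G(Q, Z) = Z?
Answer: -44866349/200382 ≈ -223.90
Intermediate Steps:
H = -416 (H = -528 + 112 = -416)
V = -30828 (V = 3*((7556 - 1734) - 16098) = 3*(5822 - 16098) = 3*(-10276) = -30828)
-40753/G(88, 182) + H/V = -40753/182 - 416/(-30828) = -40753*1/182 - 416*(-1/30828) = -40753/182 + 104/7707 = -44866349/200382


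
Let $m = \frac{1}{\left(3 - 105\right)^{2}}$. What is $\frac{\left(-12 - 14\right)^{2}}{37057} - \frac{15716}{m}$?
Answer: $- \frac{6059162795372}{37057} \approx -1.6351 \cdot 10^{8}$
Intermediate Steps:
$m = \frac{1}{10404}$ ($m = \frac{1}{\left(-102\right)^{2}} = \frac{1}{10404} \approx 9.6117 \cdot 10^{-5}$)
$\frac{\left(-12 - 14\right)^{2}}{37057} - \frac{15716}{m} = \frac{\left(-12 - 14\right)^{2}}{37057} - 15716 \frac{1}{\frac{1}{10404}} = \left(-26\right)^{2} \cdot \frac{1}{37057} - 163509264 = 676 \cdot \frac{1}{37057} - 163509264 = \frac{676}{37057} - 163509264 = - \frac{6059162795372}{37057}$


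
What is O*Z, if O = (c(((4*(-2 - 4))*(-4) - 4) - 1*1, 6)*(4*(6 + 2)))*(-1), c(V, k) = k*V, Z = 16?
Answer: -279552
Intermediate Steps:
c(V, k) = V*k
O = -17472 (O = (((((4*(-2 - 4))*(-4) - 4) - 1*1)*6)*(4*(6 + 2)))*(-1) = (((((4*(-6))*(-4) - 4) - 1)*6)*(4*8))*(-1) = ((((-24*(-4) - 4) - 1)*6)*32)*(-1) = ((((96 - 4) - 1)*6)*32)*(-1) = (((92 - 1)*6)*32)*(-1) = ((91*6)*32)*(-1) = (546*32)*(-1) = 17472*(-1) = -17472)
O*Z = -17472*16 = -279552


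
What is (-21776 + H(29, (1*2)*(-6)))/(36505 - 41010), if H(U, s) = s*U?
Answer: 22124/4505 ≈ 4.9110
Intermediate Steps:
H(U, s) = U*s
(-21776 + H(29, (1*2)*(-6)))/(36505 - 41010) = (-21776 + 29*((1*2)*(-6)))/(36505 - 41010) = (-21776 + 29*(2*(-6)))/(-4505) = (-21776 + 29*(-12))*(-1/4505) = (-21776 - 348)*(-1/4505) = -22124*(-1/4505) = 22124/4505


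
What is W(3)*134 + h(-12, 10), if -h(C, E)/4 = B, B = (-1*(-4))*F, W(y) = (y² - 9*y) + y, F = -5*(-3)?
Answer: -2250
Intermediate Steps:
F = 15
W(y) = y² - 8*y
B = 60 (B = -1*(-4)*15 = 4*15 = 60)
h(C, E) = -240 (h(C, E) = -4*60 = -240)
W(3)*134 + h(-12, 10) = (3*(-8 + 3))*134 - 240 = (3*(-5))*134 - 240 = -15*134 - 240 = -2010 - 240 = -2250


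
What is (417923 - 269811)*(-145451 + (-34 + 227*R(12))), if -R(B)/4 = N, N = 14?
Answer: -23430874064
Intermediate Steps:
R(B) = -56 (R(B) = -4*14 = -56)
(417923 - 269811)*(-145451 + (-34 + 227*R(12))) = (417923 - 269811)*(-145451 + (-34 + 227*(-56))) = 148112*(-145451 + (-34 - 12712)) = 148112*(-145451 - 12746) = 148112*(-158197) = -23430874064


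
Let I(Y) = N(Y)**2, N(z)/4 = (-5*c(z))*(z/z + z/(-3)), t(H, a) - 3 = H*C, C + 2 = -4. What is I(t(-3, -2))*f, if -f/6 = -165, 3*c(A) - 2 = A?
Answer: 837936000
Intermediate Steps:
C = -6 (C = -2 - 4 = -6)
c(A) = 2/3 + A/3
t(H, a) = 3 - 6*H (t(H, a) = 3 + H*(-6) = 3 - 6*H)
N(z) = 4*(1 - z/3)*(-10/3 - 5*z/3) (N(z) = 4*((-5*(2/3 + z/3))*(z/z + z/(-3))) = 4*((-10/3 - 5*z/3)*(1 + z*(-1/3))) = 4*((-10/3 - 5*z/3)*(1 - z/3)) = 4*((1 - z/3)*(-10/3 - 5*z/3)) = 4*(1 - z/3)*(-10/3 - 5*z/3))
f = 990 (f = -6*(-165) = 990)
I(Y) = 400*(-3 + Y)**2*(2 + Y)**2/81 (I(Y) = (20*(-3 + Y)*(2 + Y)/9)**2 = 400*(-3 + Y)**2*(2 + Y)**2/81)
I(t(-3, -2))*f = (400*(-3 + (3 - 6*(-3)))**2*(2 + (3 - 6*(-3)))**2/81)*990 = (400*(-3 + (3 + 18))**2*(2 + (3 + 18))**2/81)*990 = (400*(-3 + 21)**2*(2 + 21)**2/81)*990 = ((400/81)*18**2*23**2)*990 = ((400/81)*324*529)*990 = 846400*990 = 837936000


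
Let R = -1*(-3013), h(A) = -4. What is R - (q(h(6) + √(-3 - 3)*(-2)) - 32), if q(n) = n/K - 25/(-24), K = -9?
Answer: 219133/72 - 2*I*√6/9 ≈ 3043.5 - 0.54433*I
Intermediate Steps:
q(n) = 25/24 - n/9 (q(n) = n/(-9) - 25/(-24) = n*(-⅑) - 25*(-1/24) = -n/9 + 25/24 = 25/24 - n/9)
R = 3013
R - (q(h(6) + √(-3 - 3)*(-2)) - 32) = 3013 - ((25/24 - (-4 + √(-3 - 3)*(-2))/9) - 32) = 3013 - ((25/24 - (-4 + √(-6)*(-2))/9) - 32) = 3013 - ((25/24 - (-4 + (I*√6)*(-2))/9) - 32) = 3013 - ((25/24 - (-4 - 2*I*√6)/9) - 32) = 3013 - ((25/24 + (4/9 + 2*I*√6/9)) - 32) = 3013 - ((107/72 + 2*I*√6/9) - 32) = 3013 - (-2197/72 + 2*I*√6/9) = 3013 + (2197/72 - 2*I*√6/9) = 219133/72 - 2*I*√6/9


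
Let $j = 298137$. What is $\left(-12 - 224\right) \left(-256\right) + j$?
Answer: $358553$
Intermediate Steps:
$\left(-12 - 224\right) \left(-256\right) + j = \left(-12 - 224\right) \left(-256\right) + 298137 = \left(-236\right) \left(-256\right) + 298137 = 60416 + 298137 = 358553$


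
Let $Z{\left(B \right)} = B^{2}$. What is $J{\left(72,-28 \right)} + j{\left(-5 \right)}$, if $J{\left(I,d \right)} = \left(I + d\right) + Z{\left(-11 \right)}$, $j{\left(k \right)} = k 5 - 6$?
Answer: $134$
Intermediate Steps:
$j{\left(k \right)} = -6 + 5 k$ ($j{\left(k \right)} = 5 k - 6 = -6 + 5 k$)
$J{\left(I,d \right)} = 121 + I + d$ ($J{\left(I,d \right)} = \left(I + d\right) + \left(-11\right)^{2} = \left(I + d\right) + 121 = 121 + I + d$)
$J{\left(72,-28 \right)} + j{\left(-5 \right)} = \left(121 + 72 - 28\right) + \left(-6 + 5 \left(-5\right)\right) = 165 - 31 = 134$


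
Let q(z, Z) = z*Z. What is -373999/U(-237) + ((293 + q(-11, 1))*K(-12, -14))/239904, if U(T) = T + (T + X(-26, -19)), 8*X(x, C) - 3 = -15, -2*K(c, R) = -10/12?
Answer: 119631882623/152099136 ≈ 786.54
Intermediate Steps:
K(c, R) = 5/12 (K(c, R) = -(-5)/12 = -½*(-⅚) = 5/12)
q(z, Z) = Z*z
X(x, C) = -3/2 (X(x, C) = 3/8 + (⅛)*(-15) = 3/8 - 15/8 = -3/2)
U(T) = -3/2 + 2*T (U(T) = T + (T - 3/2) = T + (-3/2 + T) = -3/2 + 2*T)
-373999/U(-237) + ((293 + q(-11, 1))*K(-12, -14))/239904 = -373999/(-3/2 + 2*(-237)) + ((293 + 1*(-11))*(5/12))/239904 = -373999/(-3/2 - 474) + ((293 - 11)*(5/12))*(1/239904) = -373999/(-951/2) + (282*(5/12))*(1/239904) = -373999*(-2/951) + (235/2)*(1/239904) = 747998/951 + 235/479808 = 119631882623/152099136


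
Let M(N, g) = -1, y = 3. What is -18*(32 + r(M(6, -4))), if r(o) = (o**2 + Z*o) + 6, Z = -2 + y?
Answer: -684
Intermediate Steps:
Z = 1 (Z = -2 + 3 = 1)
r(o) = 6 + o + o**2 (r(o) = (o**2 + 1*o) + 6 = (o**2 + o) + 6 = (o + o**2) + 6 = 6 + o + o**2)
-18*(32 + r(M(6, -4))) = -18*(32 + (6 - 1 + (-1)**2)) = -18*(32 + (6 - 1 + 1)) = -18*(32 + 6) = -18*38 = -684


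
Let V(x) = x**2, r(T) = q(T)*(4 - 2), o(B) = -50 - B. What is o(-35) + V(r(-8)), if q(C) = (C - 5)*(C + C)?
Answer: 173041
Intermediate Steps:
q(C) = 2*C*(-5 + C) (q(C) = (-5 + C)*(2*C) = 2*C*(-5 + C))
r(T) = 4*T*(-5 + T) (r(T) = (2*T*(-5 + T))*(4 - 2) = (2*T*(-5 + T))*2 = 4*T*(-5 + T))
o(-35) + V(r(-8)) = (-50 - 1*(-35)) + (4*(-8)*(-5 - 8))**2 = (-50 + 35) + (4*(-8)*(-13))**2 = -15 + 416**2 = -15 + 173056 = 173041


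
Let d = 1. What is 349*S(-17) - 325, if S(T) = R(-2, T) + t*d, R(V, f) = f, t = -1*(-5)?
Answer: -4513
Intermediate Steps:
t = 5
S(T) = 5 + T (S(T) = T + 5*1 = T + 5 = 5 + T)
349*S(-17) - 325 = 349*(5 - 17) - 325 = 349*(-12) - 325 = -4188 - 325 = -4513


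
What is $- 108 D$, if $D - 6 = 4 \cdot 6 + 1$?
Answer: $-3348$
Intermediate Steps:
$D = 31$ ($D = 6 + \left(4 \cdot 6 + 1\right) = 6 + \left(24 + 1\right) = 6 + 25 = 31$)
$- 108 D = \left(-108\right) 31 = -3348$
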